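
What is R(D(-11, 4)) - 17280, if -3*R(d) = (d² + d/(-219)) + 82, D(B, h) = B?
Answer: -11397428/657 ≈ -17348.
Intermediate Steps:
R(d) = -82/3 - d²/3 + d/657 (R(d) = -((d² + d/(-219)) + 82)/3 = -((d² - d/219) + 82)/3 = -(82 + d² - d/219)/3 = -82/3 - d²/3 + d/657)
R(D(-11, 4)) - 17280 = (-82/3 - ⅓*(-11)² + (1/657)*(-11)) - 17280 = (-82/3 - ⅓*121 - 11/657) - 17280 = (-82/3 - 121/3 - 11/657) - 17280 = -44468/657 - 17280 = -11397428/657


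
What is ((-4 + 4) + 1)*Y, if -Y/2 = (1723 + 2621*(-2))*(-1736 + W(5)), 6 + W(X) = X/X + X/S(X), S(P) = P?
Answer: -12246120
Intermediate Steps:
W(X) = -4 (W(X) = -6 + (X/X + X/X) = -6 + (1 + 1) = -6 + 2 = -4)
Y = -12246120 (Y = -2*(1723 + 2621*(-2))*(-1736 - 4) = -2*(1723 - 5242)*(-1740) = -(-7038)*(-1740) = -2*6123060 = -12246120)
((-4 + 4) + 1)*Y = ((-4 + 4) + 1)*(-12246120) = (0 + 1)*(-12246120) = 1*(-12246120) = -12246120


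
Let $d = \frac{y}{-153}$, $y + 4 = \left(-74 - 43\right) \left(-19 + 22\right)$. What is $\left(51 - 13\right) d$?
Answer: $\frac{13490}{153} \approx 88.17$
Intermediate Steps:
$y = -355$ ($y = -4 + \left(-74 - 43\right) \left(-19 + 22\right) = -4 - 351 = -355$)
$d = \frac{355}{153}$ ($d = - \frac{355}{-153} = \left(-355\right) \left(- \frac{1}{153}\right) = \frac{355}{153} \approx 2.3203$)
$\left(51 - 13\right) d = \left(51 - 13\right) \frac{355}{153} = 38 \cdot \frac{355}{153} = \frac{13490}{153}$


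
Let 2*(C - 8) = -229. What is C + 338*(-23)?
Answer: -15761/2 ≈ -7880.5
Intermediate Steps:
C = -213/2 (C = 8 + (½)*(-229) = 8 - 229/2 = -213/2 ≈ -106.50)
C + 338*(-23) = -213/2 + 338*(-23) = -213/2 - 7774 = -15761/2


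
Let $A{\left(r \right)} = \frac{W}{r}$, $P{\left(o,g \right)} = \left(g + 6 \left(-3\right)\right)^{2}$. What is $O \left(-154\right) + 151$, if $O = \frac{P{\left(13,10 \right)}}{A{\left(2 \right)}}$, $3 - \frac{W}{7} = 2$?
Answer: $-2665$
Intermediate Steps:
$W = 7$ ($W = 21 - 14 = 7$)
$P{\left(o,g \right)} = \left(-18 + g\right)^{2}$ ($P{\left(o,g \right)} = \left(g - 18\right)^{2} = \left(-18 + g\right)^{2}$)
$A{\left(r \right)} = \frac{7}{r}$
$O = \frac{128}{7}$ ($O = \frac{\left(-18 + 10\right)^{2}}{7 \cdot \frac{1}{2}} = \frac{\left(-8\right)^{2}}{7 \cdot \frac{1}{2}} = \frac{64}{\frac{7}{2}} = 64 \cdot \frac{2}{7} = \frac{128}{7} \approx 18.286$)
$O \left(-154\right) + 151 = \frac{128}{7} \left(-154\right) + 151 = -2816 + 151 = -2665$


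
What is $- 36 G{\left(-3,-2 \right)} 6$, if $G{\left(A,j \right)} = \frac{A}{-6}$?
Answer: $-108$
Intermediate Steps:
$G{\left(A,j \right)} = - \frac{A}{6}$ ($G{\left(A,j \right)} = A \left(- \frac{1}{6}\right) = - \frac{A}{6}$)
$- 36 G{\left(-3,-2 \right)} 6 = - 36 \left(\left(- \frac{1}{6}\right) \left(-3\right)\right) 6 = \left(-36\right) \frac{1}{2} \cdot 6 = \left(-18\right) 6 = -108$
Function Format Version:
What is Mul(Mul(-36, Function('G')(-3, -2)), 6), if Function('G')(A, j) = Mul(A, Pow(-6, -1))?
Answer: -108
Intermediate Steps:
Function('G')(A, j) = Mul(Rational(-1, 6), A) (Function('G')(A, j) = Mul(A, Rational(-1, 6)) = Mul(Rational(-1, 6), A))
Mul(Mul(-36, Function('G')(-3, -2)), 6) = Mul(Mul(-36, Mul(Rational(-1, 6), -3)), 6) = Mul(Mul(-36, Rational(1, 2)), 6) = Mul(-18, 6) = -108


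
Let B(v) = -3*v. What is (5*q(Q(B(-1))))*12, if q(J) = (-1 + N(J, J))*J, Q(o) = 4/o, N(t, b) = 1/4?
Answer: -60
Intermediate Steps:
N(t, b) = ¼
q(J) = -3*J/4 (q(J) = (-1 + ¼)*J = -3*J/4)
(5*q(Q(B(-1))))*12 = (5*(-3/((-3*(-1)))))*12 = (5*(-3/3))*12 = (5*(-¾*4/3))*12 = (5*(-1))*12 = -5*12 = -60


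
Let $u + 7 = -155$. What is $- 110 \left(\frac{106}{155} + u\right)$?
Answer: $\frac{550088}{31} \approx 17745.0$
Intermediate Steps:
$u = -162$ ($u = -7 - 155 = -162$)
$- 110 \left(\frac{106}{155} + u\right) = - 110 \left(\frac{106}{155} - 162\right) = \left(-110\right) \left(- \frac{25004}{155}\right) = \frac{550088}{31}$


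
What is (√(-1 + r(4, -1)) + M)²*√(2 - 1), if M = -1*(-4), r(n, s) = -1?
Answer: (4 + I*√2)² ≈ 14.0 + 11.314*I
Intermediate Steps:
M = 4
(√(-1 + r(4, -1)) + M)²*√(2 - 1) = (√(-1 - 1) + 4)²*√(2 - 1) = (√(-2) + 4)²*√1 = (I*√2 + 4)²*1 = (4 + I*√2)²*1 = (4 + I*√2)²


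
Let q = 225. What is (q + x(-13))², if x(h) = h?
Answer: 44944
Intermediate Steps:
(q + x(-13))² = (225 - 13)² = 212² = 44944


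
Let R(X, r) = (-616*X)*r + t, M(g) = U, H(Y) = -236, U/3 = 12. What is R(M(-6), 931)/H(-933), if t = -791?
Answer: 20646647/236 ≈ 87486.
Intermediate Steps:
U = 36 (U = 3*12 = 36)
M(g) = 36
R(X, r) = -791 - 616*X*r (R(X, r) = (-616*X)*r - 791 = -616*X*r - 791 = -791 - 616*X*r)
R(M(-6), 931)/H(-933) = (-791 - 616*36*931)/(-236) = (-791 - 20645856)*(-1/236) = -20646647*(-1/236) = 20646647/236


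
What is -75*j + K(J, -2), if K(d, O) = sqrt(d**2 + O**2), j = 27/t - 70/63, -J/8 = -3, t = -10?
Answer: 1715/6 + 2*sqrt(145) ≈ 309.92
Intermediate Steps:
J = 24 (J = -8*(-3) = 24)
j = -343/90 (j = 27/(-10) - 70/63 = 27*(-1/10) - 70*1/63 = -27/10 - 10/9 = -343/90 ≈ -3.8111)
K(d, O) = sqrt(O**2 + d**2)
-75*j + K(J, -2) = -75*(-343/90) + sqrt((-2)**2 + 24**2) = 1715/6 + sqrt(4 + 576) = 1715/6 + sqrt(580) = 1715/6 + 2*sqrt(145)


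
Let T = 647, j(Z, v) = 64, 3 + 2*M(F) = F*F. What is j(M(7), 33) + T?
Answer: 711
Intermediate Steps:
M(F) = -3/2 + F²/2 (M(F) = -3/2 + (F*F)/2 = -3/2 + F²/2)
j(M(7), 33) + T = 64 + 647 = 711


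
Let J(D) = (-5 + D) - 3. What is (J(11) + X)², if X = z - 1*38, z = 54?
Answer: 361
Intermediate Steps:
J(D) = -8 + D
X = 16 (X = 54 - 1*38 = 54 - 38 = 16)
(J(11) + X)² = ((-8 + 11) + 16)² = (3 + 16)² = 19² = 361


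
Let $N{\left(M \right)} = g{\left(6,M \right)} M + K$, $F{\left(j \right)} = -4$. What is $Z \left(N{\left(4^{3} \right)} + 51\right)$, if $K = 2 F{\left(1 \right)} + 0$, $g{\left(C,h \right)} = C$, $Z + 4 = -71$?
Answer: $-32025$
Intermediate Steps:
$Z = -75$ ($Z = -4 - 71 = -75$)
$K = -8$ ($K = 2 \left(-4\right) + 0 = -8 + 0 = -8$)
$N{\left(M \right)} = -8 + 6 M$ ($N{\left(M \right)} = 6 M - 8 = -8 + 6 M$)
$Z \left(N{\left(4^{3} \right)} + 51\right) = - 75 \left(\left(-8 + 6 \cdot 4^{3}\right) + 51\right) = - 75 \left(\left(-8 + 6 \cdot 64\right) + 51\right) = - 75 \left(\left(-8 + 384\right) + 51\right) = - 75 \left(376 + 51\right) = \left(-75\right) 427 = -32025$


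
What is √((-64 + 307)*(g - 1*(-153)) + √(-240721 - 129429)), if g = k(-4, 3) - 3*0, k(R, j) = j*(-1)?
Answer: √(36450 + 5*I*√14806) ≈ 190.93 + 1.593*I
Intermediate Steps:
k(R, j) = -j
g = -3 (g = -1*3 - 3*0 = -3 + 0 = -3)
√((-64 + 307)*(g - 1*(-153)) + √(-240721 - 129429)) = √((-64 + 307)*(-3 - 1*(-153)) + √(-240721 - 129429)) = √(243*(-3 + 153) + √(-370150)) = √(243*150 + 5*I*√14806) = √(36450 + 5*I*√14806)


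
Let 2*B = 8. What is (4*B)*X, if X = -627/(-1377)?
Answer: 3344/459 ≈ 7.2854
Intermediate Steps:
B = 4 (B = (½)*8 = 4)
X = 209/459 (X = -627*(-1/1377) = 209/459 ≈ 0.45534)
(4*B)*X = (4*4)*(209/459) = 16*(209/459) = 3344/459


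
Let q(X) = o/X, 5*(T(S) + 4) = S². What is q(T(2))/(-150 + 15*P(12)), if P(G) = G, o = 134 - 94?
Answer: -5/12 ≈ -0.41667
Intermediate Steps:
o = 40
T(S) = -4 + S²/5
q(X) = 40/X
q(T(2))/(-150 + 15*P(12)) = (40/(-4 + (⅕)*2²))/(-150 + 15*12) = (40/(-4 + (⅕)*4))/(-150 + 180) = (40/(-4 + ⅘))/30 = (40/(-16/5))*(1/30) = (40*(-5/16))*(1/30) = -25/2*1/30 = -5/12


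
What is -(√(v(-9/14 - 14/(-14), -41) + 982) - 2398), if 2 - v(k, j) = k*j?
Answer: 2398 - √195734/14 ≈ 2366.4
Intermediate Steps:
v(k, j) = 2 - j*k (v(k, j) = 2 - k*j = 2 - j*k)
-(√(v(-9/14 - 14/(-14), -41) + 982) - 2398) = -(√((2 - 1*(-41)*(-9/14 - 14/(-14))) + 982) - 2398) = -(√((2 - 1*(-41)*(-9*1/14 - 14*(-1/14))) + 982) - 2398) = -(√((2 - 1*(-41)*(-9/14 + 1)) + 982) - 2398) = -(√((2 - 1*(-41)*5/14) + 982) - 2398) = -(√((2 + 205/14) + 982) - 2398) = -(√(233/14 + 982) - 2398) = -(√(13981/14) - 2398) = -(√195734/14 - 2398) = -(-2398 + √195734/14) = 2398 - √195734/14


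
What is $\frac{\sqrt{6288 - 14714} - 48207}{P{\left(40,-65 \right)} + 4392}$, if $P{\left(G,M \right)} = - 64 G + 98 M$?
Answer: $\frac{48207}{4538} - \frac{i \sqrt{8426}}{4538} \approx 10.623 - 0.020228 i$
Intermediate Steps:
$\frac{\sqrt{6288 - 14714} - 48207}{P{\left(40,-65 \right)} + 4392} = \frac{\sqrt{6288 - 14714} - 48207}{\left(\left(-64\right) 40 + 98 \left(-65\right)\right) + 4392} = \frac{\sqrt{-8426} - 48207}{\left(-2560 - 6370\right) + 4392} = \frac{i \sqrt{8426} - 48207}{-8930 + 4392} = \frac{-48207 + i \sqrt{8426}}{-4538} = \left(-48207 + i \sqrt{8426}\right) \left(- \frac{1}{4538}\right) = \frac{48207}{4538} - \frac{i \sqrt{8426}}{4538}$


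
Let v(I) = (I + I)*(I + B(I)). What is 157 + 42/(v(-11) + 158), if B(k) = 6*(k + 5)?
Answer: 93593/596 ≈ 157.04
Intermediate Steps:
B(k) = 30 + 6*k (B(k) = 6*(5 + k) = 30 + 6*k)
v(I) = 2*I*(30 + 7*I) (v(I) = (I + I)*(I + (30 + 6*I)) = (2*I)*(30 + 7*I) = 2*I*(30 + 7*I))
157 + 42/(v(-11) + 158) = 157 + 42/(2*(-11)*(30 + 7*(-11)) + 158) = 157 + 42/(2*(-11)*(30 - 77) + 158) = 157 + 42/(2*(-11)*(-47) + 158) = 157 + 42/(1034 + 158) = 157 + 42/1192 = 157 + (1/1192)*42 = 157 + 21/596 = 93593/596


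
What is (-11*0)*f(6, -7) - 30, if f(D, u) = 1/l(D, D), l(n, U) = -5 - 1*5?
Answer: -30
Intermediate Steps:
l(n, U) = -10 (l(n, U) = -5 - 5 = -10)
f(D, u) = -⅒ (f(D, u) = 1/(-10) = -⅒)
(-11*0)*f(6, -7) - 30 = -11*0*(-⅒) - 30 = 0*(-⅒) - 30 = 0 - 30 = -30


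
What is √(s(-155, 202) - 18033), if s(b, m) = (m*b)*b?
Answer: √4835017 ≈ 2198.9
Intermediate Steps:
s(b, m) = m*b² (s(b, m) = (b*m)*b = m*b²)
√(s(-155, 202) - 18033) = √(202*(-155)² - 18033) = √(202*24025 - 18033) = √(4853050 - 18033) = √4835017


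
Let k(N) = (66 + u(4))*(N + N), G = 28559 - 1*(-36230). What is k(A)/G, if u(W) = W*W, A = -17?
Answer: -2788/64789 ≈ -0.043032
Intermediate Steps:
u(W) = W²
G = 64789 (G = 28559 + 36230 = 64789)
k(N) = 164*N (k(N) = (66 + 4²)*(N + N) = (66 + 16)*(2*N) = 82*(2*N) = 164*N)
k(A)/G = (164*(-17))/64789 = -2788*1/64789 = -2788/64789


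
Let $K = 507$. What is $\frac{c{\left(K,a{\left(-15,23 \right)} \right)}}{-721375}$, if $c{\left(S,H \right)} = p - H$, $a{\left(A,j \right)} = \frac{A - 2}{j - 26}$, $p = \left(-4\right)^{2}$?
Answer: $- \frac{31}{2164125} \approx -1.4324 \cdot 10^{-5}$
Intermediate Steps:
$p = 16$
$a{\left(A,j \right)} = \frac{-2 + A}{-26 + j}$
$c{\left(S,H \right)} = 16 - H$
$\frac{c{\left(K,a{\left(-15,23 \right)} \right)}}{-721375} = \frac{16 - \frac{-2 - 15}{-26 + 23}}{-721375} = \left(16 - \frac{1}{-3} \left(-17\right)\right) \left(- \frac{1}{721375}\right) = \left(16 - \left(- \frac{1}{3}\right) \left(-17\right)\right) \left(- \frac{1}{721375}\right) = \left(16 - \frac{17}{3}\right) \left(- \frac{1}{721375}\right) = \frac{31}{3} \left(- \frac{1}{721375}\right) = - \frac{31}{2164125}$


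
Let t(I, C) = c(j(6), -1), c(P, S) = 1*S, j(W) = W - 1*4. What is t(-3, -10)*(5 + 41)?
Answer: -46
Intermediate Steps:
j(W) = -4 + W (j(W) = W - 4 = -4 + W)
c(P, S) = S
t(I, C) = -1
t(-3, -10)*(5 + 41) = -(5 + 41) = -1*46 = -46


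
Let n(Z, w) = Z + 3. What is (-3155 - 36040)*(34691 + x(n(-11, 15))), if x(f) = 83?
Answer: -1362966930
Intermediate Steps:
n(Z, w) = 3 + Z
(-3155 - 36040)*(34691 + x(n(-11, 15))) = (-3155 - 36040)*(34691 + 83) = -39195*34774 = -1362966930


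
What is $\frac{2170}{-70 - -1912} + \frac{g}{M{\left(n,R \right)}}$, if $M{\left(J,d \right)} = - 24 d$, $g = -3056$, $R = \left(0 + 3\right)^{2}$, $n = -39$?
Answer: $\frac{127039}{8289} \approx 15.326$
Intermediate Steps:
$R = 9$ ($R = 3^{2} = 9$)
$\frac{2170}{-70 - -1912} + \frac{g}{M{\left(n,R \right)}} = \frac{2170}{-70 - -1912} - \frac{3056}{\left(-24\right) 9} = \frac{2170}{-70 + 1912} - \frac{3056}{-216} = \frac{2170}{1842} - - \frac{382}{27} = 2170 \cdot \frac{1}{1842} + \frac{382}{27} = \frac{1085}{921} + \frac{382}{27} = \frac{127039}{8289}$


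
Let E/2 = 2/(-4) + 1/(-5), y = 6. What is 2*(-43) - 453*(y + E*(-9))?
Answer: -42559/5 ≈ -8511.8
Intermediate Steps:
E = -7/5 (E = 2*(2/(-4) + 1/(-5)) = 2*(2*(-1/4) + 1*(-1/5)) = 2*(-1/2 - 1/5) = 2*(-7/10) = -7/5 ≈ -1.4000)
2*(-43) - 453*(y + E*(-9)) = 2*(-43) - 453*(6 - 7/5*(-9)) = -86 - 453*(6 + 63/5) = -86 - 453*93/5 = -86 - 42129/5 = -42559/5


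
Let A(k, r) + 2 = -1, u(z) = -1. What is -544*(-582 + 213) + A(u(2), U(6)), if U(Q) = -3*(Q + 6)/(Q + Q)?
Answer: 200733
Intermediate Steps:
U(Q) = -3*(6 + Q)/(2*Q)
A(k, r) = -3 (A(k, r) = -2 - 1 = -3)
-544*(-582 + 213) + A(u(2), U(6)) = -544*(-582 + 213) - 3 = -544*(-369) - 3 = 200736 - 3 = 200733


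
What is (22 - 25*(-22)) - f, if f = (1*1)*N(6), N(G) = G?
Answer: 566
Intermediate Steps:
f = 6 (f = (1*1)*6 = 1*6 = 6)
(22 - 25*(-22)) - f = (22 - 25*(-22)) - 1*6 = (22 + 550) - 6 = 572 - 6 = 566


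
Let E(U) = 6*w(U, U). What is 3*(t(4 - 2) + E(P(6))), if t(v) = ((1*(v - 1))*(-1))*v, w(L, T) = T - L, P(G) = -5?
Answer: -6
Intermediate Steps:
E(U) = 0 (E(U) = 6*(U - U) = 6*0 = 0)
t(v) = v*(1 - v) (t(v) = ((1*(-1 + v))*(-1))*v = ((-1 + v)*(-1))*v = (1 - v)*v = v*(1 - v))
3*(t(4 - 2) + E(P(6))) = 3*((4 - 2)*(1 - (4 - 2)) + 0) = 3*(2*(1 - 1*2) + 0) = 3*(2*(1 - 2) + 0) = 3*(2*(-1) + 0) = 3*(-2 + 0) = 3*(-2) = -6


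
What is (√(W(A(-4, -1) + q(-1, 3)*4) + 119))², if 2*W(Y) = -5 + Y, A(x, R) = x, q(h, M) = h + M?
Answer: 237/2 ≈ 118.50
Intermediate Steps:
q(h, M) = M + h
W(Y) = -5/2 + Y/2 (W(Y) = (-5 + Y)/2 = -5/2 + Y/2)
(√(W(A(-4, -1) + q(-1, 3)*4) + 119))² = (√((-5/2 + (-4 + (3 - 1)*4)/2) + 119))² = (√((-5/2 + (-4 + 2*4)/2) + 119))² = (√((-5/2 + (-4 + 8)/2) + 119))² = (√((-5/2 + (½)*4) + 119))² = (√((-5/2 + 2) + 119))² = (√(-½ + 119))² = (√(237/2))² = (√474/2)² = 237/2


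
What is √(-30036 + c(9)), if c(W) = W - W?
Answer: 2*I*√7509 ≈ 173.31*I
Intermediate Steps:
c(W) = 0
√(-30036 + c(9)) = √(-30036 + 0) = √(-30036) = 2*I*√7509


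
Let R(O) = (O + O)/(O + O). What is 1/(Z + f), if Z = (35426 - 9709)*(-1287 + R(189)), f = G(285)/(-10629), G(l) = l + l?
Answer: -3543/117174315856 ≈ -3.0237e-8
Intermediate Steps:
G(l) = 2*l
f = -190/3543 (f = (2*285)/(-10629) = 570*(-1/10629) = -190/3543 ≈ -0.053627)
R(O) = 1 (R(O) = (2*O)/((2*O)) = (2*O)*(1/(2*O)) = 1)
Z = -33072062 (Z = (35426 - 9709)*(-1287 + 1) = 25717*(-1286) = -33072062)
1/(Z + f) = 1/(-33072062 - 190/3543) = 1/(-117174315856/3543) = -3543/117174315856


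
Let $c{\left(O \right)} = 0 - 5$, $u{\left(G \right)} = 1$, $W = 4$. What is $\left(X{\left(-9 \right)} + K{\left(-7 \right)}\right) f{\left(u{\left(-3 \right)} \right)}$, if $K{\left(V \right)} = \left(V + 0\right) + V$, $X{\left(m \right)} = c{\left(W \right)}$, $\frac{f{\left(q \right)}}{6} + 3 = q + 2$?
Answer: $0$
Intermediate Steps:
$f{\left(q \right)} = -6 + 6 q$ ($f{\left(q \right)} = -18 + 6 \left(q + 2\right) = -18 + 6 \left(2 + q\right) = -18 + \left(12 + 6 q\right) = -6 + 6 q$)
$c{\left(O \right)} = -5$
$X{\left(m \right)} = -5$
$K{\left(V \right)} = 2 V$ ($K{\left(V \right)} = V + V = 2 V$)
$\left(X{\left(-9 \right)} + K{\left(-7 \right)}\right) f{\left(u{\left(-3 \right)} \right)} = \left(-5 + 2 \left(-7\right)\right) \left(-6 + 6 \cdot 1\right) = \left(-5 - 14\right) \left(-6 + 6\right) = \left(-19\right) 0 = 0$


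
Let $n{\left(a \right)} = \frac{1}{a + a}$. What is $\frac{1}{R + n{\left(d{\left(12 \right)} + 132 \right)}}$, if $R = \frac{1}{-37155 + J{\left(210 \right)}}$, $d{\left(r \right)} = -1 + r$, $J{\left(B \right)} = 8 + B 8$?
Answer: $\frac{10143562}{35181} \approx 288.33$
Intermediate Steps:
$J{\left(B \right)} = 8 + 8 B$
$R = - \frac{1}{35467}$ ($R = \frac{1}{-37155 + \left(8 + 8 \cdot 210\right)} = \frac{1}{-37155 + \left(8 + 1680\right)} = \frac{1}{-37155 + 1688} = \frac{1}{-35467} = - \frac{1}{35467} \approx -2.8195 \cdot 10^{-5}$)
$n{\left(a \right)} = \frac{1}{2 a}$
$\frac{1}{R + n{\left(d{\left(12 \right)} + 132 \right)}} = \frac{1}{- \frac{1}{35467} + \frac{1}{2 \left(\left(-1 + 12\right) + 132\right)}} = \frac{1}{- \frac{1}{35467} + \frac{1}{2 \left(11 + 132\right)}} = \frac{1}{- \frac{1}{35467} + \frac{1}{2 \cdot 143}} = \frac{1}{- \frac{1}{35467} + \frac{1}{2} \cdot \frac{1}{143}} = \frac{1}{- \frac{1}{35467} + \frac{1}{286}} = \frac{1}{\frac{35181}{10143562}} = \frac{10143562}{35181}$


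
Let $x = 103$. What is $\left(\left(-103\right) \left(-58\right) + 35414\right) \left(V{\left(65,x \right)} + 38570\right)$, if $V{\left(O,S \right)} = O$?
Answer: $1599025380$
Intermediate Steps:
$\left(\left(-103\right) \left(-58\right) + 35414\right) \left(V{\left(65,x \right)} + 38570\right) = \left(\left(-103\right) \left(-58\right) + 35414\right) \left(65 + 38570\right) = \left(5974 + 35414\right) 38635 = 41388 \cdot 38635 = 1599025380$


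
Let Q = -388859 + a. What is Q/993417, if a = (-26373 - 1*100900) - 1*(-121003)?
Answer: -395129/993417 ≈ -0.39775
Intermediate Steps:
a = -6270 (a = (-26373 - 100900) + 121003 = -127273 + 121003 = -6270)
Q = -395129 (Q = -388859 - 6270 = -395129)
Q/993417 = -395129/993417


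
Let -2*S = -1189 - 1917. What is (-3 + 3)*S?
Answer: 0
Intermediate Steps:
S = 1553 (S = -(-1189 - 1917)/2 = -½*(-3106) = 1553)
(-3 + 3)*S = (-3 + 3)*1553 = 0*1553 = 0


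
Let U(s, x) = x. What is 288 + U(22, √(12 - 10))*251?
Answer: 288 + 251*√2 ≈ 642.97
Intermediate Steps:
288 + U(22, √(12 - 10))*251 = 288 + √(12 - 10)*251 = 288 + √2*251 = 288 + 251*√2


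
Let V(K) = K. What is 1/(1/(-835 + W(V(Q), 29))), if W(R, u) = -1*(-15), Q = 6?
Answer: -820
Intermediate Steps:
W(R, u) = 15
1/(1/(-835 + W(V(Q), 29))) = 1/(1/(-835 + 15)) = 1/(1/(-820)) = 1/(-1/820) = -820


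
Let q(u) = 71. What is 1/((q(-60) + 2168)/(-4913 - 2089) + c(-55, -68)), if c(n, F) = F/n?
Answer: 385110/352991 ≈ 1.0910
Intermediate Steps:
1/((q(-60) + 2168)/(-4913 - 2089) + c(-55, -68)) = 1/((71 + 2168)/(-4913 - 2089) - 68/(-55)) = 1/(2239/(-7002) - 68*(-1/55)) = 1/(2239*(-1/7002) + 68/55) = 1/(-2239/7002 + 68/55) = 1/(352991/385110) = 385110/352991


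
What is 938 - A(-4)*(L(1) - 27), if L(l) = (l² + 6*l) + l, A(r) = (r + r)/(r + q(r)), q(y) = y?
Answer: 957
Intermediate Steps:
A(r) = 1 (A(r) = (r + r)/(r + r) = (2*r)/((2*r)) = (2*r)*(1/(2*r)) = 1)
L(l) = l² + 7*l
938 - A(-4)*(L(1) - 27) = 938 - (1*(7 + 1) - 27) = 938 - (1*8 - 27) = 938 - (8 - 27) = 938 - (-19) = 938 - 1*(-19) = 938 + 19 = 957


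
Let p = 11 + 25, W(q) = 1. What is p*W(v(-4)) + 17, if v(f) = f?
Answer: 53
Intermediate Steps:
p = 36
p*W(v(-4)) + 17 = 36*1 + 17 = 36 + 17 = 53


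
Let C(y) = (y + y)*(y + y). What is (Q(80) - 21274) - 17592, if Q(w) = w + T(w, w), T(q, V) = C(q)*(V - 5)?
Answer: 1881214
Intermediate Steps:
C(y) = 4*y**2 (C(y) = (2*y)*(2*y) = 4*y**2)
T(q, V) = 4*q**2*(-5 + V) (T(q, V) = (4*q**2)*(V - 5) = (4*q**2)*(-5 + V) = 4*q**2*(-5 + V))
Q(w) = w + 4*w**2*(-5 + w)
(Q(80) - 21274) - 17592 = (80*(1 + 4*80*(-5 + 80)) - 21274) - 17592 = (80*(1 + 4*80*75) - 21274) - 17592 = (80*(1 + 24000) - 21274) - 17592 = (80*24001 - 21274) - 17592 = (1920080 - 21274) - 17592 = 1898806 - 17592 = 1881214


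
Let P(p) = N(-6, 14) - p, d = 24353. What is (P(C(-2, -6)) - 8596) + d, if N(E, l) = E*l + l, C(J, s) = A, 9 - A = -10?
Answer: 15668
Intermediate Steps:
A = 19 (A = 9 - 1*(-10) = 9 + 10 = 19)
C(J, s) = 19
N(E, l) = l + E*l
P(p) = -70 - p (P(p) = 14*(1 - 6) - p = 14*(-5) - p = -70 - p)
(P(C(-2, -6)) - 8596) + d = ((-70 - 1*19) - 8596) + 24353 = ((-70 - 19) - 8596) + 24353 = (-89 - 8596) + 24353 = -8685 + 24353 = 15668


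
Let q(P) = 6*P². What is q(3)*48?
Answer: 2592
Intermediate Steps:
q(3)*48 = (6*3²)*48 = (6*9)*48 = 54*48 = 2592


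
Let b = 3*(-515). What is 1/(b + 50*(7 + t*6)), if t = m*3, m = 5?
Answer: 1/3305 ≈ 0.00030257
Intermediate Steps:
b = -1545
t = 15 (t = 5*3 = 15)
1/(b + 50*(7 + t*6)) = 1/(-1545 + 50*(7 + 15*6)) = 1/(-1545 + 50*(7 + 90)) = 1/(-1545 + 50*97) = 1/(-1545 + 4850) = 1/3305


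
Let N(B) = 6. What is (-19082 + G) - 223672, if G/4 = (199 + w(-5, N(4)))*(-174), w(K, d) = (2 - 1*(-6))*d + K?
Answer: -411186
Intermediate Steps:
w(K, d) = K + 8*d (w(K, d) = (2 + 6)*d + K = 8*d + K = K + 8*d)
G = -168432 (G = 4*((199 + (-5 + 8*6))*(-174)) = 4*((199 + (-5 + 48))*(-174)) = 4*((199 + 43)*(-174)) = 4*(242*(-174)) = 4*(-42108) = -168432)
(-19082 + G) - 223672 = (-19082 - 168432) - 223672 = -187514 - 223672 = -411186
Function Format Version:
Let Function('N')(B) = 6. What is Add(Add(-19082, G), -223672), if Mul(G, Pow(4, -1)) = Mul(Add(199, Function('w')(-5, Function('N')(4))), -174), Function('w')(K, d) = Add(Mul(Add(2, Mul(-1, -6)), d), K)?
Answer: -411186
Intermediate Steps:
Function('w')(K, d) = Add(K, Mul(8, d)) (Function('w')(K, d) = Add(Mul(Add(2, 6), d), K) = Add(Mul(8, d), K) = Add(K, Mul(8, d)))
G = -168432 (G = Mul(4, Mul(Add(199, Add(-5, Mul(8, 6))), -174)) = Mul(4, Mul(Add(199, Add(-5, 48)), -174)) = Mul(4, Mul(Add(199, 43), -174)) = Mul(4, Mul(242, -174)) = Mul(4, -42108) = -168432)
Add(Add(-19082, G), -223672) = Add(Add(-19082, -168432), -223672) = Add(-187514, -223672) = -411186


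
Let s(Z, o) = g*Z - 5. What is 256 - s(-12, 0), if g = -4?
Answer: 213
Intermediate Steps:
s(Z, o) = -5 - 4*Z (s(Z, o) = -4*Z - 5 = -5 - 4*Z)
256 - s(-12, 0) = 256 - (-5 - 4*(-12)) = 256 - (-5 + 48) = 256 - 1*43 = 256 - 43 = 213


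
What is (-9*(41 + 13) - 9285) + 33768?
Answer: 23997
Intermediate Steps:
(-9*(41 + 13) - 9285) + 33768 = (-9*54 - 9285) + 33768 = (-486 - 9285) + 33768 = -9771 + 33768 = 23997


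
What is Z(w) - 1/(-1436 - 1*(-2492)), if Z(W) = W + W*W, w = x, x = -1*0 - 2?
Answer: 2111/1056 ≈ 1.9991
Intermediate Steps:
x = -2 (x = 0 - 2 = -2)
w = -2
Z(W) = W + W²
Z(w) - 1/(-1436 - 1*(-2492)) = -2*(1 - 2) - 1/(-1436 - 1*(-2492)) = -2*(-1) - 1/(-1436 + 2492) = 2 - 1/1056 = 2111/1056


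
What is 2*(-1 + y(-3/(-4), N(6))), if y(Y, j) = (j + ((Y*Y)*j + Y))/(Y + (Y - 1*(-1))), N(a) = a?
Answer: 61/10 ≈ 6.1000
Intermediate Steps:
y(Y, j) = (Y + j + j*Y**2)/(1 + 2*Y) (y(Y, j) = (j + (Y**2*j + Y))/(Y + (Y + 1)) = (j + (j*Y**2 + Y))/(Y + (1 + Y)) = (j + (Y + j*Y**2))/(1 + 2*Y) = (Y + j + j*Y**2)/(1 + 2*Y))
2*(-1 + y(-3/(-4), N(6))) = 2*(-1 + (-3/(-4) + 6 + 6*(-3/(-4))**2)/(1 + 2*(-3/(-4)))) = 2*(-1 + (-3*(-1/4) + 6 + 6*(-3*(-1/4))**2)/(1 + 2*(-3*(-1/4)))) = 2*(-1 + (3/4 + 6 + 6*(3/4)**2)/(1 + 2*(3/4))) = 2*(-1 + (3/4 + 6 + 6*(9/16))/(1 + 3/2)) = 2*(-1 + (3/4 + 6 + 27/8)/(5/2)) = 2*(-1 + (2/5)*(81/8)) = 2*(-1 + 81/20) = 2*(61/20) = 61/10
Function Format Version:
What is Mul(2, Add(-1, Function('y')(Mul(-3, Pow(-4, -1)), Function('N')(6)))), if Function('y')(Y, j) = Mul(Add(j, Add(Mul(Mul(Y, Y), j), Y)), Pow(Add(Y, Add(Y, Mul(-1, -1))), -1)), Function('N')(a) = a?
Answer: Rational(61, 10) ≈ 6.1000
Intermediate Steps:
Function('y')(Y, j) = Mul(Pow(Add(1, Mul(2, Y)), -1), Add(Y, j, Mul(j, Pow(Y, 2)))) (Function('y')(Y, j) = Mul(Add(j, Add(Mul(Pow(Y, 2), j), Y)), Pow(Add(Y, Add(Y, 1)), -1)) = Mul(Add(j, Add(Mul(j, Pow(Y, 2)), Y)), Pow(Add(Y, Add(1, Y)), -1)) = Mul(Add(j, Add(Y, Mul(j, Pow(Y, 2)))), Pow(Add(1, Mul(2, Y)), -1)) = Mul(Add(Y, j, Mul(j, Pow(Y, 2))), Pow(Add(1, Mul(2, Y)), -1)) = Mul(Pow(Add(1, Mul(2, Y)), -1), Add(Y, j, Mul(j, Pow(Y, 2)))))
Mul(2, Add(-1, Function('y')(Mul(-3, Pow(-4, -1)), Function('N')(6)))) = Mul(2, Add(-1, Mul(Pow(Add(1, Mul(2, Mul(-3, Pow(-4, -1)))), -1), Add(Mul(-3, Pow(-4, -1)), 6, Mul(6, Pow(Mul(-3, Pow(-4, -1)), 2)))))) = Mul(2, Add(-1, Mul(Pow(Add(1, Mul(2, Mul(-3, Rational(-1, 4)))), -1), Add(Mul(-3, Rational(-1, 4)), 6, Mul(6, Pow(Mul(-3, Rational(-1, 4)), 2)))))) = Mul(2, Add(-1, Mul(Pow(Add(1, Mul(2, Rational(3, 4))), -1), Add(Rational(3, 4), 6, Mul(6, Pow(Rational(3, 4), 2)))))) = Mul(2, Add(-1, Mul(Pow(Add(1, Rational(3, 2)), -1), Add(Rational(3, 4), 6, Mul(6, Rational(9, 16)))))) = Mul(2, Add(-1, Mul(Pow(Rational(5, 2), -1), Add(Rational(3, 4), 6, Rational(27, 8))))) = Mul(2, Add(-1, Mul(Rational(2, 5), Rational(81, 8)))) = Mul(2, Add(-1, Rational(81, 20))) = Mul(2, Rational(61, 20)) = Rational(61, 10)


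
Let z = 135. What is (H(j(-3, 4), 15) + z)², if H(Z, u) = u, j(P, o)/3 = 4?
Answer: 22500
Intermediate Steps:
j(P, o) = 12 (j(P, o) = 3*4 = 12)
(H(j(-3, 4), 15) + z)² = (15 + 135)² = 150² = 22500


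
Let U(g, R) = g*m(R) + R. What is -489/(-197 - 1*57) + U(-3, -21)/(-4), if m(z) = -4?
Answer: 2121/508 ≈ 4.1752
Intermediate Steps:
U(g, R) = R - 4*g (U(g, R) = g*(-4) + R = -4*g + R = R - 4*g)
-489/(-197 - 1*57) + U(-3, -21)/(-4) = -489/(-197 - 1*57) + (-21 - 4*(-3))/(-4) = -489/(-197 - 57) + (-21 + 12)*(-¼) = -489/(-254) - 9*(-¼) = -489*(-1/254) + 9/4 = 489/254 + 9/4 = 2121/508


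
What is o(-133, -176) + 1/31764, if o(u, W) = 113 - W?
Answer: 9179797/31764 ≈ 289.00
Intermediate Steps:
o(-133, -176) + 1/31764 = (113 - 1*(-176)) + 1/31764 = (113 + 176) + 1/31764 = 289 + 1/31764 = 9179797/31764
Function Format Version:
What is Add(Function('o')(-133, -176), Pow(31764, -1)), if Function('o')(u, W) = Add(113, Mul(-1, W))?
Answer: Rational(9179797, 31764) ≈ 289.00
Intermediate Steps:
Add(Function('o')(-133, -176), Pow(31764, -1)) = Add(Add(113, Mul(-1, -176)), Pow(31764, -1)) = Add(Add(113, 176), Rational(1, 31764)) = Add(289, Rational(1, 31764)) = Rational(9179797, 31764)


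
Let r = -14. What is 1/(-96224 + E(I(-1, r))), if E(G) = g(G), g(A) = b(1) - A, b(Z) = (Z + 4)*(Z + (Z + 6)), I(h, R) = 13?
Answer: -1/96197 ≈ -1.0395e-5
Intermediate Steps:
b(Z) = (4 + Z)*(6 + 2*Z) (b(Z) = (4 + Z)*(Z + (6 + Z)) = (4 + Z)*(6 + 2*Z))
g(A) = 40 - A (g(A) = (24 + 2*1² + 14*1) - A = (24 + 2*1 + 14) - A = (24 + 2 + 14) - A = 40 - A)
E(G) = 40 - G
1/(-96224 + E(I(-1, r))) = 1/(-96224 + (40 - 1*13)) = 1/(-96224 + (40 - 13)) = 1/(-96224 + 27) = 1/(-96197) = -1/96197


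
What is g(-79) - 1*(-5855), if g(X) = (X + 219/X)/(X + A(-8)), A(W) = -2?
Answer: 37472605/6399 ≈ 5856.0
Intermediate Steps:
g(X) = (X + 219/X)/(-2 + X) (g(X) = (X + 219/X)/(X - 2) = (X + 219/X)/(-2 + X))
g(-79) - 1*(-5855) = (219 + (-79)**2)/((-79)*(-2 - 79)) - 1*(-5855) = -1/79*(219 + 6241)/(-81) + 5855 = -1/79*(-1/81)*6460 + 5855 = 6460/6399 + 5855 = 37472605/6399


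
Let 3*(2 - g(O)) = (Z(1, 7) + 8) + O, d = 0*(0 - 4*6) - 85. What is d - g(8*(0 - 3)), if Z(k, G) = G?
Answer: -90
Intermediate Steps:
d = -85 (d = 0*(0 - 24) - 85 = 0*(-24) - 85 = 0 - 85 = -85)
g(O) = -3 - O/3 (g(O) = 2 - ((7 + 8) + O)/3 = 2 - (15 + O)/3 = 2 + (-5 - O/3) = -3 - O/3)
d - g(8*(0 - 3)) = -85 - (-3 - 8*(0 - 3)/3) = -85 - (-3 - 8*(-3)/3) = -85 - (-3 - ⅓*(-24)) = -85 - (-3 + 8) = -85 - 1*5 = -85 - 5 = -90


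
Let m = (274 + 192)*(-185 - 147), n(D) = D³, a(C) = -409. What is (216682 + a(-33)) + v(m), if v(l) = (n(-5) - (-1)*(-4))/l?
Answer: 33460028505/154712 ≈ 2.1627e+5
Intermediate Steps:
m = -154712 (m = 466*(-332) = -154712)
v(l) = -129/l (v(l) = ((-5)³ - (-1)*(-4))/l = (-125 - 1*4)/l = (-125 - 4)/l = -129/l)
(216682 + a(-33)) + v(m) = (216682 - 409) - 129/(-154712) = 216273 - 129*(-1/154712) = 216273 + 129/154712 = 33460028505/154712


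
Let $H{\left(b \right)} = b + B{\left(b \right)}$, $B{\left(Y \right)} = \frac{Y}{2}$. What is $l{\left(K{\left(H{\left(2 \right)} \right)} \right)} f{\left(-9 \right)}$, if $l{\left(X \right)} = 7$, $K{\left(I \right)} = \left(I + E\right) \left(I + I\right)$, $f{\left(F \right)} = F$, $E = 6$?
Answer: $-63$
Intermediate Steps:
$B{\left(Y \right)} = \frac{Y}{2}$ ($B{\left(Y \right)} = Y \frac{1}{2} = \frac{Y}{2}$)
$H{\left(b \right)} = \frac{3 b}{2}$ ($H{\left(b \right)} = b + \frac{b}{2} = \frac{3 b}{2}$)
$K{\left(I \right)} = 2 I \left(6 + I\right)$ ($K{\left(I \right)} = \left(I + 6\right) \left(I + I\right) = \left(6 + I\right) 2 I = 2 I \left(6 + I\right)$)
$l{\left(K{\left(H{\left(2 \right)} \right)} \right)} f{\left(-9 \right)} = 7 \left(-9\right) = -63$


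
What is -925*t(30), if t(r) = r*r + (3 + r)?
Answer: -863025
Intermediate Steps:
t(r) = 3 + r + r**2 (t(r) = r**2 + (3 + r) = 3 + r + r**2)
-925*t(30) = -925*(3 + 30 + 30**2) = -925*(3 + 30 + 900) = -925*933 = -863025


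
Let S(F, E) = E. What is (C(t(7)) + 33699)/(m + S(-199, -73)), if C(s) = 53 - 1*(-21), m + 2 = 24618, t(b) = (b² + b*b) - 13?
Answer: 33773/24543 ≈ 1.3761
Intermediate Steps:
t(b) = -13 + 2*b² (t(b) = (b² + b²) - 13 = 2*b² - 13 = -13 + 2*b²)
m = 24616 (m = -2 + 24618 = 24616)
C(s) = 74 (C(s) = 53 + 21 = 74)
(C(t(7)) + 33699)/(m + S(-199, -73)) = (74 + 33699)/(24616 - 73) = 33773/24543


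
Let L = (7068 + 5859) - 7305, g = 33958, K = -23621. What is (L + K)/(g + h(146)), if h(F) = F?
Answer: -17999/34104 ≈ -0.52777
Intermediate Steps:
L = 5622 (L = 12927 - 7305 = 5622)
(L + K)/(g + h(146)) = (5622 - 23621)/(33958 + 146) = -17999/34104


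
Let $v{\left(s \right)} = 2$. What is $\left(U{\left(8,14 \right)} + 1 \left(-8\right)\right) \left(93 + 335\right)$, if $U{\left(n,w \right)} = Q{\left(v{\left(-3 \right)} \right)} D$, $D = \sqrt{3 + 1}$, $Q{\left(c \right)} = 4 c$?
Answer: $3424$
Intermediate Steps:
$D = 2$ ($D = \sqrt{4} = 2$)
$U{\left(n,w \right)} = 16$ ($U{\left(n,w \right)} = 4 \cdot 2 \cdot 2 = 8 \cdot 2 = 16$)
$\left(U{\left(8,14 \right)} + 1 \left(-8\right)\right) \left(93 + 335\right) = \left(16 + 1 \left(-8\right)\right) \left(93 + 335\right) = \left(16 - 8\right) 428 = 8 \cdot 428 = 3424$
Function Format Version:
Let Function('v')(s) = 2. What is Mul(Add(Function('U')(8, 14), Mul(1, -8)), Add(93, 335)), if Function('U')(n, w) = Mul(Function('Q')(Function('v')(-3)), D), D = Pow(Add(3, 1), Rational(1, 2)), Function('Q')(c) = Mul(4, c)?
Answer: 3424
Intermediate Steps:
D = 2 (D = Pow(4, Rational(1, 2)) = 2)
Function('U')(n, w) = 16 (Function('U')(n, w) = Mul(Mul(4, 2), 2) = Mul(8, 2) = 16)
Mul(Add(Function('U')(8, 14), Mul(1, -8)), Add(93, 335)) = Mul(Add(16, Mul(1, -8)), Add(93, 335)) = Mul(Add(16, -8), 428) = Mul(8, 428) = 3424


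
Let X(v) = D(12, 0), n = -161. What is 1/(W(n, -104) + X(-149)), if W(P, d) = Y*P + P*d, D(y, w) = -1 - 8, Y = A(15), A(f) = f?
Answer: 1/14320 ≈ 6.9832e-5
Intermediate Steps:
Y = 15
D(y, w) = -9
W(P, d) = 15*P + P*d
X(v) = -9
1/(W(n, -104) + X(-149)) = 1/(-161*(15 - 104) - 9) = 1/(-161*(-89) - 9) = 1/(14329 - 9) = 1/14320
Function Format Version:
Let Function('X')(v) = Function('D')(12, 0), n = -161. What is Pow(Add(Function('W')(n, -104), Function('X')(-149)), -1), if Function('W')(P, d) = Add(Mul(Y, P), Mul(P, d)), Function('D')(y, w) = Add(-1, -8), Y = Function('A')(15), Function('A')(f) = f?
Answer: Rational(1, 14320) ≈ 6.9832e-5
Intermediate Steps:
Y = 15
Function('D')(y, w) = -9
Function('W')(P, d) = Add(Mul(15, P), Mul(P, d))
Function('X')(v) = -9
Pow(Add(Function('W')(n, -104), Function('X')(-149)), -1) = Pow(Add(Mul(-161, Add(15, -104)), -9), -1) = Pow(Add(Mul(-161, -89), -9), -1) = Pow(Add(14329, -9), -1) = Pow(14320, -1) = Rational(1, 14320)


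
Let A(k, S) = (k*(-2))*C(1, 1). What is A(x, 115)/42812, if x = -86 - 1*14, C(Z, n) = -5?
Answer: -250/10703 ≈ -0.023358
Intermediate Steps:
x = -100 (x = -86 - 14 = -100)
A(k, S) = 10*k (A(k, S) = (k*(-2))*(-5) = -2*k*(-5) = 10*k)
A(x, 115)/42812 = (10*(-100))/42812 = -1000*1/42812 = -250/10703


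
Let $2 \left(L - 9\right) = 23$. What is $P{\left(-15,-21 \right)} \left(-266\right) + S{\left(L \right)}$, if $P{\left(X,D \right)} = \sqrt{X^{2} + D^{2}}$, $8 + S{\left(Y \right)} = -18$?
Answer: $-26 - 798 \sqrt{74} \approx -6890.7$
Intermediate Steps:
$L = \frac{41}{2}$ ($L = 9 + \frac{1}{2} \cdot 23 = 9 + \frac{23}{2} = \frac{41}{2} \approx 20.5$)
$S{\left(Y \right)} = -26$ ($S{\left(Y \right)} = -8 - 18 = -26$)
$P{\left(X,D \right)} = \sqrt{D^{2} + X^{2}}$
$P{\left(-15,-21 \right)} \left(-266\right) + S{\left(L \right)} = \sqrt{\left(-21\right)^{2} + \left(-15\right)^{2}} \left(-266\right) - 26 = \sqrt{441 + 225} \left(-266\right) - 26 = \sqrt{666} \left(-266\right) - 26 = 3 \sqrt{74} \left(-266\right) - 26 = - 798 \sqrt{74} - 26 = -26 - 798 \sqrt{74}$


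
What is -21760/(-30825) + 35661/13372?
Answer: 278045009/82438380 ≈ 3.3728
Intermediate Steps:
-21760/(-30825) + 35661/13372 = -21760*(-1/30825) + 35661*(1/13372) = 4352/6165 + 35661/13372 = 278045009/82438380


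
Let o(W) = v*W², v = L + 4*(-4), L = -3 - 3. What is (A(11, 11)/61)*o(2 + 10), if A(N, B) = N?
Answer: -34848/61 ≈ -571.28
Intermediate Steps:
L = -6
v = -22 (v = -6 + 4*(-4) = -6 - 16 = -22)
o(W) = -22*W²
(A(11, 11)/61)*o(2 + 10) = (11/61)*(-22*(2 + 10)²) = (11*(1/61))*(-22*12²) = 11*(-22*144)/61 = (11/61)*(-3168) = -34848/61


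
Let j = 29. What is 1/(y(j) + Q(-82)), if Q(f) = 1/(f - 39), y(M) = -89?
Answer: -121/10770 ≈ -0.011235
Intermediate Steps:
Q(f) = 1/(-39 + f)
1/(y(j) + Q(-82)) = 1/(-89 + 1/(-39 - 82)) = 1/(-89 + 1/(-121)) = 1/(-89 - 1/121) = 1/(-10770/121) = -121/10770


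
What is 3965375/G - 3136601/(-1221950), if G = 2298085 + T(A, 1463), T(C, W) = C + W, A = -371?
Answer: 12057090858627/2809479335150 ≈ 4.2916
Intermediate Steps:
G = 2299177 (G = 2298085 + (-371 + 1463) = 2298085 + 1092 = 2299177)
3965375/G - 3136601/(-1221950) = 3965375/2299177 - 3136601/(-1221950) = 3965375*(1/2299177) - 3136601*(-1/1221950) = 3965375/2299177 + 3136601/1221950 = 12057090858627/2809479335150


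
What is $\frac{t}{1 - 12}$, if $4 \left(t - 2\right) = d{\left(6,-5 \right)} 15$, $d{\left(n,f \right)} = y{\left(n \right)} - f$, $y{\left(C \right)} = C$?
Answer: $- \frac{173}{44} \approx -3.9318$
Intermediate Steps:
$d{\left(n,f \right)} = n - f$
$t = \frac{173}{4}$ ($t = 2 + \frac{\left(6 - -5\right) 15}{4} = 2 + \frac{\left(6 + 5\right) 15}{4} = 2 + \frac{11 \cdot 15}{4} = 2 + \frac{1}{4} \cdot 165 = 2 + \frac{165}{4} = \frac{173}{4} \approx 43.25$)
$\frac{t}{1 - 12} = \frac{173}{4 \left(1 - 12\right)} = \frac{173}{4 \left(-11\right)} = \frac{173}{4} \left(- \frac{1}{11}\right) = - \frac{173}{44}$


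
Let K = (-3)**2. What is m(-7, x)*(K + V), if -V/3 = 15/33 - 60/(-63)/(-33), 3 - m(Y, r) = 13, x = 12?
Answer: -17840/231 ≈ -77.229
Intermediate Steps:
m(Y, r) = -10 (m(Y, r) = 3 - 1*13 = 3 - 13 = -10)
V = -295/231 (V = -3*(15/33 - 60/(-63)/(-33)) = -3*(15*(1/33) - 60*(-1/63)*(-1/33)) = -3*(5/11 + (20/21)*(-1/33)) = -3*(5/11 - 20/693) = -3*295/693 = -295/231 ≈ -1.2771)
K = 9
m(-7, x)*(K + V) = -10*(9 - 295/231) = -10*1784/231 = -17840/231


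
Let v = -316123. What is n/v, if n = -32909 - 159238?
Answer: 192147/316123 ≈ 0.60782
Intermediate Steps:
n = -192147
n/v = -192147/(-316123) = -192147*(-1/316123) = 192147/316123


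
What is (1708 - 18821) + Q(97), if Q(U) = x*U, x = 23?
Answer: -14882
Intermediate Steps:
Q(U) = 23*U
(1708 - 18821) + Q(97) = (1708 - 18821) + 23*97 = -17113 + 2231 = -14882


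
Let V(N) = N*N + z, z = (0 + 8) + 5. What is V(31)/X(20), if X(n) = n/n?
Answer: 974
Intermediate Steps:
X(n) = 1
z = 13 (z = 8 + 5 = 13)
V(N) = 13 + N**2 (V(N) = N*N + 13 = N**2 + 13 = 13 + N**2)
V(31)/X(20) = (13 + 31**2)/1 = (13 + 961)*1 = 974*1 = 974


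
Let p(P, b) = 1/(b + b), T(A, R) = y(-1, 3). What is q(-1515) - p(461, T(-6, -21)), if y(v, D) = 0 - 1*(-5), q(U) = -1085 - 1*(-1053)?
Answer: -321/10 ≈ -32.100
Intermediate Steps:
q(U) = -32 (q(U) = -1085 + 1053 = -32)
y(v, D) = 5 (y(v, D) = 0 + 5 = 5)
T(A, R) = 5
p(P, b) = 1/(2*b)
q(-1515) - p(461, T(-6, -21)) = -32 - 1/(2*5) = -32 - 1*⅒ = -32 - ⅒ = -321/10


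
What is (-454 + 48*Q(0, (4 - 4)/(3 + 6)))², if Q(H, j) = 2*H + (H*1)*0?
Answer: 206116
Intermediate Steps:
Q(H, j) = 2*H (Q(H, j) = 2*H + H*0 = 2*H + 0 = 2*H)
(-454 + 48*Q(0, (4 - 4)/(3 + 6)))² = (-454 + 48*(2*0))² = (-454 + 48*0)² = (-454 + 0)² = (-454)² = 206116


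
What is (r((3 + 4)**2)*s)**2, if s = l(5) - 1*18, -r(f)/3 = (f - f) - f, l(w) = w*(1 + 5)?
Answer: 3111696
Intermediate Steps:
l(w) = 6*w (l(w) = w*6 = 6*w)
r(f) = 3*f (r(f) = -3*((f - f) - f) = -3*(0 - f) = -(-3)*f = 3*f)
s = 12 (s = 6*5 - 1*18 = 30 - 18 = 12)
(r((3 + 4)**2)*s)**2 = ((3*(3 + 4)**2)*12)**2 = ((3*7**2)*12)**2 = ((3*49)*12)**2 = (147*12)**2 = 1764**2 = 3111696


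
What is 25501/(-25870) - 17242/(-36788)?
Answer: -61510031/118963195 ≈ -0.51705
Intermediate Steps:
25501/(-25870) - 17242/(-36788) = 25501*(-1/25870) - 17242*(-1/36788) = -25501/25870 + 8621/18394 = -61510031/118963195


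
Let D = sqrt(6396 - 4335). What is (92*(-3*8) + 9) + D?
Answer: -2199 + 3*sqrt(229) ≈ -2153.6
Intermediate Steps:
D = 3*sqrt(229) (D = sqrt(2061) = 3*sqrt(229) ≈ 45.398)
(92*(-3*8) + 9) + D = (92*(-3*8) + 9) + 3*sqrt(229) = (92*(-24) + 9) + 3*sqrt(229) = (-2208 + 9) + 3*sqrt(229) = -2199 + 3*sqrt(229)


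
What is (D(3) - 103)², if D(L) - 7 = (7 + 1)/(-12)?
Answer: 84100/9 ≈ 9344.4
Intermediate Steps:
D(L) = 19/3 (D(L) = 7 + (7 + 1)/(-12) = 7 + 8*(-1/12) = 7 - ⅔ = 19/3)
(D(3) - 103)² = (19/3 - 103)² = (-290/3)² = 84100/9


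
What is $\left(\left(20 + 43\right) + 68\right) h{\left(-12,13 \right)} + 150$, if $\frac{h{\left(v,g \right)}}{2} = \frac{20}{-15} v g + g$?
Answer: $58052$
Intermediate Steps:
$h{\left(v,g \right)} = 2 g - \frac{8 g v}{3}$ ($h{\left(v,g \right)} = 2 \left(\frac{20}{-15} v g + g\right) = 2 \left(20 \left(- \frac{1}{15}\right) v g + g\right) = 2 \left(- \frac{4 v}{3} g + g\right) = 2 \left(- \frac{4 g v}{3} + g\right) = 2 \left(g - \frac{4 g v}{3}\right) = 2 g - \frac{8 g v}{3}$)
$\left(\left(20 + 43\right) + 68\right) h{\left(-12,13 \right)} + 150 = \left(\left(20 + 43\right) + 68\right) \frac{2}{3} \cdot 13 \left(3 - -48\right) + 150 = \left(63 + 68\right) \frac{2}{3} \cdot 13 \left(3 + 48\right) + 150 = 131 \cdot \frac{2}{3} \cdot 13 \cdot 51 + 150 = 131 \cdot 442 + 150 = 57902 + 150 = 58052$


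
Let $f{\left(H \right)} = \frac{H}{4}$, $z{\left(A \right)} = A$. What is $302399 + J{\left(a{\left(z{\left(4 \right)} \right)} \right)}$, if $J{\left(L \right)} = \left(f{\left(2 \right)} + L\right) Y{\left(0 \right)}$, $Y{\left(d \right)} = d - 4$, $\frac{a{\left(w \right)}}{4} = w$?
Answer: $302333$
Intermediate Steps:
$a{\left(w \right)} = 4 w$
$f{\left(H \right)} = \frac{H}{4}$ ($f{\left(H \right)} = H \frac{1}{4} = \frac{H}{4}$)
$Y{\left(d \right)} = -4 + d$
$J{\left(L \right)} = -2 - 4 L$ ($J{\left(L \right)} = \left(\frac{1}{4} \cdot 2 + L\right) \left(-4 + 0\right) = \left(\frac{1}{2} + L\right) \left(-4\right) = -2 - 4 L$)
$302399 + J{\left(a{\left(z{\left(4 \right)} \right)} \right)} = 302399 - \left(2 + 4 \cdot 4 \cdot 4\right) = 302399 - 66 = 302333$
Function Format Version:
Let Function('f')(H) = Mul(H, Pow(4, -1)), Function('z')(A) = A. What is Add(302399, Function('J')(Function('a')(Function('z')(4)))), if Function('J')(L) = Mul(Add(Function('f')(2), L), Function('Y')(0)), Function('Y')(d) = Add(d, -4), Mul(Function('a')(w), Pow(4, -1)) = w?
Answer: 302333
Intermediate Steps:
Function('a')(w) = Mul(4, w)
Function('f')(H) = Mul(Rational(1, 4), H) (Function('f')(H) = Mul(H, Rational(1, 4)) = Mul(Rational(1, 4), H))
Function('Y')(d) = Add(-4, d)
Function('J')(L) = Add(-2, Mul(-4, L)) (Function('J')(L) = Mul(Add(Mul(Rational(1, 4), 2), L), Add(-4, 0)) = Mul(Add(Rational(1, 2), L), -4) = Add(-2, Mul(-4, L)))
Add(302399, Function('J')(Function('a')(Function('z')(4)))) = Add(302399, Add(-2, Mul(-4, Mul(4, 4)))) = Add(302399, Add(-2, Mul(-4, 16))) = Add(302399, Add(-2, -64)) = Add(302399, -66) = 302333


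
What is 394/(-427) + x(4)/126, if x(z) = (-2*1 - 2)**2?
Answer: -3058/3843 ≈ -0.79573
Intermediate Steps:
x(z) = 16 (x(z) = (-2 - 2)**2 = (-4)**2 = 16)
394/(-427) + x(4)/126 = 394/(-427) + 16/126 = 394*(-1/427) + 16*(1/126) = -394/427 + 8/63 = -3058/3843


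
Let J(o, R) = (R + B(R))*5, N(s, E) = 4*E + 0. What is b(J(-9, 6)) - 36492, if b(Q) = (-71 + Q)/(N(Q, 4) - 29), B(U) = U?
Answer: -474385/13 ≈ -36491.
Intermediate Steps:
N(s, E) = 4*E
J(o, R) = 10*R (J(o, R) = (R + R)*5 = (2*R)*5 = 10*R)
b(Q) = 71/13 - Q/13 (b(Q) = (-71 + Q)/(4*4 - 29) = (-71 + Q)/(16 - 29) = (-71 + Q)/(-13) = (-71 + Q)*(-1/13) = 71/13 - Q/13)
b(J(-9, 6)) - 36492 = (71/13 - 10*6/13) - 36492 = (71/13 - 1/13*60) - 36492 = (71/13 - 60/13) - 36492 = 11/13 - 36492 = -474385/13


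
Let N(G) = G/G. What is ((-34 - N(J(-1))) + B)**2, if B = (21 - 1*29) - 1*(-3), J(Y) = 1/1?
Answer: 1600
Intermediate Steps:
J(Y) = 1
N(G) = 1
B = -5 (B = (21 - 29) + 3 = -8 + 3 = -5)
((-34 - N(J(-1))) + B)**2 = ((-34 - 1*1) - 5)**2 = ((-34 - 1) - 5)**2 = (-35 - 5)**2 = (-40)**2 = 1600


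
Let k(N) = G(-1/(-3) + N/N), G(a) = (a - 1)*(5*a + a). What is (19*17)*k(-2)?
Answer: 2584/3 ≈ 861.33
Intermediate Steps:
G(a) = 6*a*(-1 + a) (G(a) = (-1 + a)*(6*a) = 6*a*(-1 + a))
k(N) = 8/3 (k(N) = 6*(-1/(-3) + N/N)*(-1 + (-1/(-3) + N/N)) = 6*(-1*(-1/3) + 1)*(-1 + (-1*(-1/3) + 1)) = 6*(1/3 + 1)*(-1 + (1/3 + 1)) = 6*(4/3)*(-1 + 4/3) = 6*(4/3)*(1/3) = 8/3)
(19*17)*k(-2) = (19*17)*(8/3) = 323*(8/3) = 2584/3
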